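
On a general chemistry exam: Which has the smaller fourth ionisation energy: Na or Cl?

Consider each +3 ion: Na³⁺ is already 2 electrons into the core; Cl³⁺ still has 4 valence electrons.
Core electrons are held far more tightly than valence electrons, so Na tops the IE_4 order.
Approximate IE_4 values (kJ/mol): Na 9543, Cl 5159.
So the fourth ionization energies run Cl < Na.

Cl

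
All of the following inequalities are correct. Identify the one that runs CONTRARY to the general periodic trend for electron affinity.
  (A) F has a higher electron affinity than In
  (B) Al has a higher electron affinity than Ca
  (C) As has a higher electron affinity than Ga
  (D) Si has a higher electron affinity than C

(D)

The general trend: electron affinity increases across a period and decreases down a group.
(A) F (period 2, group 17) vs In (period 5, group 13): the stated order agrees with the simple trend.
(B) Al (period 3, group 13) vs Ca (period 4, group 2): the stated order agrees with the simple trend.
(C) As (period 4, group 15) vs Ga (period 4, group 13): the stated order agrees with the simple trend.
(D) Si (period 3, group 14) vs C (period 2, group 14): the stated order contradicts the simple trend.
The exception is (D): Si's larger, more diffuse 3p orbitals accept an added electron slightly more readily than C's compact 2p.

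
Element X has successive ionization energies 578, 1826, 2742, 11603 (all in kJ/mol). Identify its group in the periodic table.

Group 13

Look for the largest jump between consecutive ionization energies: IE4/IE3 ≈ 4.2, far larger than any earlier ratio.
That jump marks the point where a core electron is being removed. So the atom has 3 valence electrons.
A main-group element with 3 valence electrons is in group 13.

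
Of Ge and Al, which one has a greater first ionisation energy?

Ge

Al is in period 3, group 13; Ge is in period 4, group 14.
IE₁ increases left→right with effective nuclear charge and decreases top→bottom as the valence shell moves farther out.
A diagonal step moves right (one effect) and down (the opposite effect) at once.
Ge > Al: period and group pull opposite ways; the across-period shift dominates (762 vs 578 kJ/mol).
For reference (kJ/mol): Al 578, Ge 762.
So Ge has the greater first ionisation energy (Ge > Al).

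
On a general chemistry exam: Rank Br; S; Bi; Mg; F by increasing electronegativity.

Mg < Bi < S < Br < F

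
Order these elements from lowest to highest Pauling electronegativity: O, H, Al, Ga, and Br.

Al < Ga < H < Br < O

EN rises left→right (higher Z_eff, smaller atoms) and falls top→bottom (larger, more shielded atoms).
These span different periods and groups, so the two trends combine.
Ga > Al: this pair runs against the simple trend — see the exception note.
H > Ga: the two effects oppose for this pair; the down-group effect wins (2.20 vs 1.81).
Br > H: the two effects oppose for this pair; the across-period effect wins (2.96 vs 2.20).
O > Br: period and group pull opposite ways; the down-group shift dominates (3.44 vs 2.96).
Note the exception: Ga has a higher electronegativity than Al, contrary to the simple trend — poor shielding by filled d (and f) subshells raises the heavier element's effective nuclear charge more than the simple down-group trend predicts.
Tabulated electronegativity (Pauling): H 2.20, O 3.44, Al 1.61, Ga 1.81, Br 2.96.
So from lowest to highest: Al < Ga < H < Br < O.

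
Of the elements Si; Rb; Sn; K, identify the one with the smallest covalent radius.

Si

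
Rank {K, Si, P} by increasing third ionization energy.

IE_3 is the cost of taking one more electron from the +2 cation: K²⁺ is already 1 electron into the core; Si²⁺ still has 2 valence electrons; P²⁺ still has 3 valence electrons.
Core electrons are held far more tightly than valence electrons, so K tops the IE_3 order.
Valence configurations: Si²⁺ [Ne]3s², P²⁺ [Ne]3s²3p¹.
P²⁺ loses a lone 3p electron whereas Si²⁺ must break into a filled 3s² pair, so IE_3(Si) > IE_3(P) even though P has the higher nuclear charge.
The numbers (kJ/mol): K 4420, Si 3232, P 2914.
Hence IE_3: P < Si < K.

P < Si < K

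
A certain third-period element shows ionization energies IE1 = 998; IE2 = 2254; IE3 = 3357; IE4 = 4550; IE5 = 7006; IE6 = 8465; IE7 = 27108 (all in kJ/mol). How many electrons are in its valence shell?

6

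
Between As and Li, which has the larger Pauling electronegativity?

As

Electronegativity increases across a period and decreases down a group, tracking effective nuclear charge and atomic size.
Here both period and group differ, so the two effects have to be weighed against each other.
As > Li: the two effects oppose for this pair; the across-period effect wins (2.18 vs 0.98).
Approximate values (Pauling): Li 0.98, As 2.18.
So As has the larger Pauling electronegativity (As > Li).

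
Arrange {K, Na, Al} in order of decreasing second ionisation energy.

Na, K, Al

The second ionization energy removes an electron from the +1 ion. For each element: K⁺ is the bare [Ar] core; Na⁺ is the bare [Ne] core; Al⁺ still has 2 valence electrons.
Core electrons are held far more tightly than valence electrons, so K and Na top the IE_2 order.
The numbers (kJ/mol): K 3052, Na 4562, Al 1817.
Putting it together, IE_2: Al < K < Na.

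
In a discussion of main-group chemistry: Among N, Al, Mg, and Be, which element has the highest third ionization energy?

Be

Consider each +2 ion: N²⁺ still has 3 valence electrons; Al²⁺ still has 1 valence electron; Mg²⁺ is the bare [Ne] core; Be²⁺ is the bare [He] core.
Pulling an electron out of a noble-gas core costs far more than removing a remaining valence electron, so Mg and Be sit at the high end of IE_3.
Valence configurations: N²⁺ [He]2s²2p¹, Al²⁺ [Ne]3s¹.
Tabulated IE_3 (kJ/mol): N 4578, Al 2745, Mg 7733, Be 14849.
So the third ionization energies run Al < N < Mg < Be.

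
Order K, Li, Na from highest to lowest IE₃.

IE_3 is the cost of taking one more electron from the +2 cation: K²⁺ is already 1 electron into the core; Li²⁺ is already 1 electron into the core; Na²⁺ is already 1 electron into the core.
All of these are removing an electron from a noble-gas core or deeper; the smaller core (lower principal quantum number) is held far more tightly, and within a period the higher nuclear charge binds the same core more tightly.
The numbers (kJ/mol): K 4420, Li 11815, Na 6910.
So the third ionization energies run K < Na < Li.

Li > Na > K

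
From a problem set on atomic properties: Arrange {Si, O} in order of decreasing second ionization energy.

O > Si

After 1 electron has been removed, what remains? Si⁺ still has 3 valence electrons; O⁺ still has 5 valence electrons.
All are still removing valence electrons, so compare the +1 ions as you would atoms: IE_2 generally rises across a period (higher Z_eff) and falls down a group (larger shell), subject to the usual subshell exceptions.
Valence configurations: Si⁺ [Ne]3s²3p¹, O⁺ [He]2s²2p³.
Approximate IE_2 values (kJ/mol): Si 1577, O 3388.
So the second ionization energies run Si < O.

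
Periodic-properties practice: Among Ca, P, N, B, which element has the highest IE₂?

The second ionization energy removes an electron from the +1 ion. For each element: Ca⁺ still has 1 valence electron; P⁺ still has 4 valence electrons; N⁺ still has 4 valence electrons; B⁺ still has 2 valence electrons.
All are still removing valence electrons, so compare the +1 ions as you would atoms: IE_2 generally rises across a period (higher Z_eff) and falls down a group (larger shell), subject to the usual subshell exceptions.
Valence configurations: Ca⁺ [Ar]4s¹, P⁺ [Ne]3s²3p², N⁺ [He]2s²2p², B⁺ [He]2s².
Tabulated IE_2 (kJ/mol): Ca 1145, P 1907, N 2856, B 2427.
Putting it together, IE_2: Ca < P < B < N.

N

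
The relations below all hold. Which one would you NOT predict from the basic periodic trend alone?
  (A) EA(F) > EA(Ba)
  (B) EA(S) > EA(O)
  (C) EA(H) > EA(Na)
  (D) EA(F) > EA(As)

The general trend: electron affinity increases across a period and decreases down a group.
(A) F (period 2, group 17) vs Ba (period 6, group 2): the stated order agrees with the simple trend.
(B) S (period 3, group 16) vs O (period 2, group 16): the stated order contradicts the simple trend.
(C) H (period 1, group 1) vs Na (period 3, group 1): the stated order agrees with the simple trend.
(D) F (period 2, group 17) vs As (period 4, group 15): the stated order agrees with the simple trend.
The exception is (B): the compact 2p subshell of O repels the added electron more than S's larger 3p does.

(B)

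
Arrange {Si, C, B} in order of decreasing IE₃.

C > B > Si

IE_3 is the cost of taking one more electron from the +2 cation: Si²⁺ still has 2 valence electrons; C²⁺ still has 2 valence electrons; B²⁺ still has 1 valence electron.
All are still removing valence electrons, so compare the +2 ions as you would atoms: IE_3 generally rises across a period (higher Z_eff) and falls down a group (larger shell), subject to the usual subshell exceptions.
Valence configurations: Si²⁺ [Ne]3s², C²⁺ [He]2s², B²⁺ [He]2s¹.
The numbers (kJ/mol): Si 3232, C 4620, B 3660.
Hence IE_3: Si < B < C.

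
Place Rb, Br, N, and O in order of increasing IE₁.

N is in period 2, group 15; O is in period 2, group 16; Br is in period 4, group 17; Rb is in period 5, group 1.
IE₁ increases left→right with effective nuclear charge and decreases top→bottom as the valence shell moves farther out.
Neither a single period nor a single group — weigh both effects.
Br > Rb: both effects reinforce here, so Br is clearly the higher of the two.
O > Br: period and group pull opposite ways; the down-group shift dominates (1314 vs 1140 kJ/mol).
N > O: this pair runs against the simple trend — see the exception note.
Note the exception: N has a higher first ionization energy than O, contrary to the simple trend — pairing an electron in O's 2p⁴ costs repulsion energy, so O ionizes more easily than half-filled N (2p³).
Tabulated first ionization energy (kJ/mol): N 1402, O 1314, Br 1140, Rb 403.
So from lowest to highest: Rb < Br < O < N.

Rb < Br < O < N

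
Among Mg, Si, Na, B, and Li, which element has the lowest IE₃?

Si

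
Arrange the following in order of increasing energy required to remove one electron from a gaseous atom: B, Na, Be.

Na < B < Be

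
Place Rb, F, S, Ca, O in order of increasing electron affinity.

Ca, Rb, O, S, F

EA tends to increase across a period and decrease down a group, though the pattern is less regular than for IE or radius.
Neither a single period nor a single group — weigh both effects.
Rb > Ca: this pair runs against the simple trend — see the exception note.
O > Rb: both effects reinforce here, so O is clearly the higher of the two.
S > O: this pair runs against the simple trend — see the exception note.
F > S: both effects reinforce here, so F is clearly the higher of the two.
Note the exception: Rb has a higher electron affinity than Ca, contrary to the simple trend — adding an electron to Ca (ns²) has to open a new, higher-energy np subshell, which is unfavourable.
Note the exception: S has a higher electron affinity than O, contrary to the simple trend — the compact 2p subshell of O repels the added electron more than S's larger 3p does.
Approximate values (kJ/mol): O 141, F 328, S 200, Ca 2, Rb 47.
So from lowest to highest: Ca < Rb < O < S < F.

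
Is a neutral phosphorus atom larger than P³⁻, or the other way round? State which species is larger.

Forming P³⁻ adds 3 electrons to P. More electron–electron repulsion in the same shell, with unchanged nuclear charge, lets the cloud expand.
An anion is larger than its parent atom: P³⁻ > P.

P³⁻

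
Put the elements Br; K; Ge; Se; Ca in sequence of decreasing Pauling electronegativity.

K is in period 4, group 1; Ca is in period 4, group 2; Ge is in period 4, group 14; Se is in period 4, group 16; Br is in period 4, group 17.
EN rises left→right (higher Z_eff, smaller atoms) and falls top→bottom (larger, more shielded atoms).
All lie in period 4, so electronegativity increases left to right.
So from highest to lowest: Br > Se > Ge > Ca > K.

Br, Se, Ge, Ca, K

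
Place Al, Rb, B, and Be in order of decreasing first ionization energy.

Be is in period 2, group 2; B is in period 2, group 13; Al is in period 3, group 13; Rb is in period 5, group 1.
Removing the outermost electron gets harder across a period and easier down a group.
These span different periods and groups, so the two trends combine.
Al > Rb: relative to Rb, both the across-period and down-group shifts push Al's first ionization energy up.
B > Al: B sits above Al in group 13, so the down-group effect alone puts B higher.
Be > B: this pair runs against the simple trend — see the exception note.
Note the exception: Be has a higher first ionization energy than B, contrary to the simple trend — removing B's lone 2p electron is easier than breaking Be's filled 2s².
Tabulated first ionization energy (kJ/mol): Be 900, B 801, Al 578, Rb 403.
So from highest to lowest: Be > B > Al > Rb.

Be, B, Al, Rb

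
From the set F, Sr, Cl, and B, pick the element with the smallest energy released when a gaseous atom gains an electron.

Sr

B is in period 2, group 13; F is in period 2, group 17; Cl is in period 3, group 17; Sr is in period 5, group 2.
EA tends to increase across a period and decrease down a group, though the pattern is less regular than for IE or radius.
Neither a single period nor a single group — weigh both effects.
B > Sr: relative to Sr, both the across-period and down-group shifts push B's electron affinity up.
F > B: both are in period 2; the period trend gives F the larger value.
Cl > F: this pair runs against the simple trend — see the exception note.
Note the exception: Cl has a higher electron affinity than F, contrary to the simple trend — F's small 2p subshell makes the incoming electron feel strong e⁻–e⁻ repulsion, so Cl actually releases more energy on gaining an electron.
For reference (kJ/mol): B 27, F 328, Cl 349, Sr 5.
The smallest energy released when a gaseous atom gains an electron among these belongs to Sr.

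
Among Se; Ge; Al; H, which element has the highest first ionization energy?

H

H is in period 1, group 1; Al is in period 3, group 13; Ge is in period 4, group 14; Se is in period 4, group 16.
Across a period the outer electron is held more tightly (higher IE₁); down a group it sits in a higher shell, more shielded, and comes off more easily.
Neither a single period nor a single group — weigh both effects.
Ge > Al: the two effects oppose for this pair; the across-period effect wins (762 vs 578 kJ/mol).
Se > Ge: both are in period 4; the period trend gives Se the larger value.
H > Se: the two effects oppose for this pair; the down-group effect wins (1312 vs 941 kJ/mol).
Approximate values (kJ/mol): H 1312, Al 578, Ge 762, Se 941.
The highest first ionization energy among these belongs to H.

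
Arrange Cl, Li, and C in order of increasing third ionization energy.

IE_3 is the cost of taking one more electron from the +2 cation: Cl²⁺ still has 5 valence electrons; Li²⁺ is already 1 electron into the core; C²⁺ still has 2 valence electrons.
Core electrons are held far more tightly than valence electrons, so Li tops the IE_3 order.
Valence configurations: Cl²⁺ [Ne]3s²3p³, C²⁺ [He]2s².
The numbers (kJ/mol): Cl 3822, Li 11815, C 4620.
Overall IE_3 order: Cl < C < Li.

Cl < C < Li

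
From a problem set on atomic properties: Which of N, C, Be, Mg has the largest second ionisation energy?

The second ionization energy removes an electron from the +1 ion. For each element: N⁺ still has 4 valence electrons; C⁺ still has 3 valence electrons; Be⁺ still has 1 valence electron; Mg⁺ still has 1 valence electron.
All are still removing valence electrons, so compare the +1 ions as you would atoms: IE_2 generally rises across a period (higher Z_eff) and falls down a group (larger shell), subject to the usual subshell exceptions.
Valence configurations: N⁺ [He]2s²2p², C⁺ [He]2s²2p¹, Be⁺ [He]2s¹, Mg⁺ [Ne]3s¹.
Approximate IE_2 values (kJ/mol): N 2856, C 2353, Be 1757, Mg 1451.
Hence IE_2: Mg < Be < C < N.

N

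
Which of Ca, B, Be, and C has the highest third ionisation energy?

Be

IE_3 is the cost of taking one more electron from the +2 cation: Ca²⁺ is the bare [Ar] core; B²⁺ still has 1 valence electron; Be²⁺ is the bare [He] core; C²⁺ still has 2 valence electrons.
Pulling an electron out of a noble-gas core costs far more than removing a remaining valence electron, so Ca and Be sit at the high end of IE_3.
Valence configurations: B²⁺ [He]2s¹, C²⁺ [He]2s².
The numbers (kJ/mol): Ca 4912, B 3660, Be 14849, C 4620.
So the third ionization energies run B < C < Ca < Be.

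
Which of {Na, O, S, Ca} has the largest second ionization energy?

Na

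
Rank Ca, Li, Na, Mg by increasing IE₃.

IE_3 is the cost of taking one more electron from the +2 cation: Ca²⁺ is the bare [Ar] core; Li²⁺ is already 1 electron into the core; Na²⁺ is already 1 electron into the core; Mg²⁺ is the bare [Ne] core.
All of these are removing an electron from a noble-gas core or deeper; the smaller core (lower principal quantum number) is held far more tightly, and within a period the higher nuclear charge binds the same core more tightly.
The numbers (kJ/mol): Ca 4912, Li 11815, Na 6910, Mg 7733.
Putting it together, IE_3: Ca < Na < Mg < Li.

Ca, Na, Mg, Li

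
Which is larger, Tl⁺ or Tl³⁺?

Tl⁺

Both ions have Z = 81 protons, but Tl³⁺ has lost more electrons, so its remaining electrons feel a larger effective nuclear charge per electron and are pulled in more tightly.
Higher positive charge → smaller ion, so Tl⁺ > Tl³⁺.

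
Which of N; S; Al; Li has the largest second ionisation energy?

Li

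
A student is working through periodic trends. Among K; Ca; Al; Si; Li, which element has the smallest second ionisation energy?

Ca

IE_2 is the cost of taking one more electron from the +1 cation: K⁺ is the bare [Ar] core; Ca⁺ still has 1 valence electron; Al⁺ still has 2 valence electrons; Si⁺ still has 3 valence electrons; Li⁺ is the bare [He] core.
Core electrons are held far more tightly than valence electrons, so K and Li top the IE_2 order.
Valence configurations: Ca⁺ [Ar]4s¹, Al⁺ [Ne]3s², Si⁺ [Ne]3s²3p¹.
Si⁺ loses a lone 3p electron whereas Al⁺ must break into a filled 3s² pair, so IE_2(Al) > IE_2(Si) even though Si has the higher nuclear charge.
The numbers (kJ/mol): K 3052, Ca 1145, Al 1817, Si 1577, Li 7298.
Hence IE_2: Ca < Si < Al < K < Li.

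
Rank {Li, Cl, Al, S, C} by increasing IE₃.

After 2 electrons have been removed, what remains? Li²⁺ is already 1 electron into the core; Cl²⁺ still has 5 valence electrons; Al²⁺ still has 1 valence electron; S²⁺ still has 4 valence electrons; C²⁺ still has 2 valence electrons.
Breaking into a closed-shell core is much more expensive than removing a leftover valence electron — Li has the largest IE_3 here.
Valence configurations: Cl²⁺ [Ne]3s²3p³, Al²⁺ [Ne]3s¹, S²⁺ [Ne]3s²3p², C²⁺ [He]2s².
Approximate IE_3 values (kJ/mol): Li 11815, Cl 3822, Al 2745, S 3357, C 4620.
So the third ionization energies run Al < S < Cl < C < Li.

Al, S, Cl, C, Li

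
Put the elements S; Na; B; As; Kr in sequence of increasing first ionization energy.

Na < B < As < S < Kr

B is in period 2, group 13; Na is in period 3, group 1; S is in period 3, group 16; As is in period 4, group 15; Kr is in period 4, group 18.
IE₁ increases left→right with effective nuclear charge and decreases top→bottom as the valence shell moves farther out.
Here both period and group differ, so the two effects have to be weighed against each other.
B > Na: both effects reinforce here, so B is clearly the higher of the two.
As > B: the two effects oppose for this pair; the across-period effect wins (947 vs 801 kJ/mol).
S > As: both effects reinforce here, so S is clearly the higher of the two.
Kr > S: period and group pull opposite ways; the across-period shift dominates (1351 vs 1000 kJ/mol).
Tabulated first ionization energy (kJ/mol): B 801, Na 496, S 1000, As 947, Kr 1351.
So from lowest to highest: Na < B < As < S < Kr.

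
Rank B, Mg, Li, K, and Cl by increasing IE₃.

IE_3 is the cost of taking one more electron from the +2 cation: B²⁺ still has 1 valence electron; Mg²⁺ is the bare [Ne] core; Li²⁺ is already 1 electron into the core; K²⁺ is already 1 electron into the core; Cl²⁺ still has 5 valence electrons.
Pulling an electron out of a noble-gas core costs far more than removing a remaining valence electron, so K, Mg and Li sit at the high end of IE_3.
Valence configurations: B²⁺ [He]2s¹, Cl²⁺ [Ne]3s²3p³.
The numbers (kJ/mol): B 3660, Mg 7733, Li 11815, K 4420, Cl 3822.
Hence IE_3: B < Cl < K < Mg < Li.

B, Cl, K, Mg, Li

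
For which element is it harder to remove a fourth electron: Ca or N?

IE_4 is the cost of taking one more electron from the +3 cation: Ca³⁺ is already 1 electron into the core; N³⁺ still has 2 valence electrons.
Usually core removal costs more than valence removal, but here the competition is close: a tightly held n=2 valence electron can cost more to remove than an n=3 core electron, so the actual values have to decide it.
The numbers (kJ/mol): Ca 6491, N 7475.
Hence IE_4: Ca < N.

N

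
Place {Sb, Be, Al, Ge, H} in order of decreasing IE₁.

H > Be > Sb > Ge > Al

H is in period 1, group 1; Be is in period 2, group 2; Al is in period 3, group 13; Ge is in period 4, group 14; Sb is in period 5, group 15.
IE₁ increases left→right with effective nuclear charge and decreases top→bottom as the valence shell moves farther out.
A diagonal step moves right (one effect) and down (the opposite effect) at once.
Ge > Al: the two effects oppose for this pair; the across-period effect wins (762 vs 578 kJ/mol).
Sb > Ge: the two effects oppose for this pair; the across-period effect wins (831 vs 762 kJ/mol).
Be > Sb: the two effects oppose for this pair; the down-group effect wins (900 vs 831 kJ/mol).
H > Be: the two effects oppose for this pair; the down-group effect wins (1312 vs 900 kJ/mol).
Tabulated first ionization energy (kJ/mol): H 1312, Be 900, Al 578, Ge 762, Sb 831.
So from highest to lowest: H > Be > Sb > Ge > Al.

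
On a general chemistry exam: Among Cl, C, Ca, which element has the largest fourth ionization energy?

Ca

After 3 electrons have been removed, what remains? Cl³⁺ still has 4 valence electrons; C³⁺ still has 1 valence electron; Ca³⁺ is already 1 electron into the core.
Pulling an electron out of a noble-gas core costs far more than removing a remaining valence electron, so Ca sits at the high end of IE_4.
Valence configurations: Cl³⁺ [Ne]3s²3p², C³⁺ [He]2s¹.
The numbers (kJ/mol): Cl 5159, C 6223, Ca 6491.
Hence IE_4: Cl < C < Ca.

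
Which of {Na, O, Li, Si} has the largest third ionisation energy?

After 2 electrons have been removed, what remains? Na²⁺ is already 1 electron into the core; O²⁺ still has 4 valence electrons; Li²⁺ is already 1 electron into the core; Si²⁺ still has 2 valence electrons.
Core electrons are held far more tightly than valence electrons, so Na and Li top the IE_3 order.
Valence configurations: O²⁺ [He]2s²2p², Si²⁺ [Ne]3s².
Tabulated IE_3 (kJ/mol): Na 6910, O 5300, Li 11815, Si 3232.
Overall IE_3 order: Si < O < Na < Li.

Li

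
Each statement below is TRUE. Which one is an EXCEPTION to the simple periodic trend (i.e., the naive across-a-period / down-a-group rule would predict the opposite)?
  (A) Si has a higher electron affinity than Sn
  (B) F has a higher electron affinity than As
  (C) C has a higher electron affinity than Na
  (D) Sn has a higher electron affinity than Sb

(D)

The general trend: electron affinity increases across a period and decreases down a group.
(A) Si (period 3, group 14) vs Sn (period 5, group 14): the stated order agrees with the simple trend.
(B) F (period 2, group 17) vs As (period 4, group 15): the stated order agrees with the simple trend.
(C) C (period 2, group 14) vs Na (period 3, group 1): the stated order agrees with the simple trend.
(D) Sn (period 5, group 14) vs Sb (period 5, group 15): the stated order contradicts the simple trend.
The exception is (D): adding an electron to Sb's half-filled 5p³ is unfavourable, so Sn has the more exothermic EA.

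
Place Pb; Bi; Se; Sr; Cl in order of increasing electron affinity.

Cl is in period 3, group 17; Se is in period 4, group 16; Sr is in period 5, group 2; Pb is in period 6, group 14; Bi is in period 6, group 15.
Adding an electron releases more energy for atoms nearer the top right (short of the noble gases).
These span different periods and groups, so the two trends combine.
Pb > Sr: period and group pull opposite ways; the across-period shift dominates (35 vs 5 kJ/mol).
Bi > Pb: Bi lies to the right of Pb in period 6, so the across-period effect alone puts Bi higher.
Se > Bi: relative to Bi, both the across-period and down-group shifts push Se's electron affinity up.
Cl > Se: both effects reinforce here, so Cl is clearly the higher of the two.
For reference (kJ/mol): Cl 349, Se 195, Sr 5, Pb 35, Bi 91.
So from lowest to highest: Sr < Pb < Bi < Se < Cl.

Sr < Pb < Bi < Se < Cl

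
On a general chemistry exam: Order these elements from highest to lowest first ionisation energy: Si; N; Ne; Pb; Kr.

Ne > N > Kr > Si > Pb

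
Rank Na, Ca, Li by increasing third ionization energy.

Ca < Na < Li

IE_3 is the cost of taking one more electron from the +2 cation: Na²⁺ is already 1 electron into the core; Ca²⁺ is the bare [Ar] core; Li²⁺ is already 1 electron into the core.
All of these are removing an electron from a noble-gas core or deeper; the smaller core (lower principal quantum number) is held far more tightly, and within a period the higher nuclear charge binds the same core more tightly.
Approximate IE_3 values (kJ/mol): Na 6910, Ca 4912, Li 11815.
Overall IE_3 order: Ca < Na < Li.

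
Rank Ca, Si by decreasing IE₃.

Ca > Si

IE_3 is the cost of taking one more electron from the +2 cation: Ca²⁺ is the bare [Ar] core; Si²⁺ still has 2 valence electrons.
Pulling an electron out of a noble-gas core costs far more than removing a remaining valence electron, so Ca sits at the high end of IE_3.
Tabulated IE_3 (kJ/mol): Ca 4912, Si 3232.
Hence IE_3: Si < Ca.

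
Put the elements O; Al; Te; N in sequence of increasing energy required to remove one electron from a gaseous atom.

Al < Te < O < N

N is in period 2, group 15; O is in period 2, group 16; Al is in period 3, group 13; Te is in period 5, group 16.
IE₁ increases left→right with effective nuclear charge and decreases top→bottom as the valence shell moves farther out.
Neither a single period nor a single group — weigh both effects.
Te > Al: the two effects oppose for this pair; the across-period effect wins (869 vs 578 kJ/mol).
O > Te: O sits above Te in group 16, so the down-group effect alone puts O higher.
N > O: this pair runs against the simple trend — see the exception note.
Note the exception: N has a higher first ionization energy than O, contrary to the simple trend — pairing an electron in O's 2p⁴ costs repulsion energy, so O ionizes more easily than half-filled N (2p³).
For reference (kJ/mol): N 1402, O 1314, Al 578, Te 869.
So from lowest to highest: Al < Te < O < N.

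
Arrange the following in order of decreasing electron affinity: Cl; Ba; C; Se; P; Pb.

Cl > Se > C > P > Pb > Ba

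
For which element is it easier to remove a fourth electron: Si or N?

Si

The fourth ionization energy removes an electron from the +3 ion. For each element: Si³⁺ still has 1 valence electron; N³⁺ still has 2 valence electrons.
All are still removing valence electrons, so compare the +3 ions as you would atoms: IE_4 generally rises across a period (higher Z_eff) and falls down a group (larger shell), subject to the usual subshell exceptions.
Valence configurations: Si³⁺ [Ne]3s¹, N³⁺ [He]2s².
Tabulated IE_4 (kJ/mol): Si 4356, N 7475.
So the fourth ionization energies run Si < N.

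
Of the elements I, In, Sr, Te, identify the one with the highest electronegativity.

Sr is in period 5, group 2; In is in period 5, group 13; Te is in period 5, group 16; I is in period 5, group 17.
Smaller atoms with higher effective nuclear charge are more electronegative.
All lie in period 5, so electronegativity increases left to right.
The highest electronegativity among these belongs to I.

I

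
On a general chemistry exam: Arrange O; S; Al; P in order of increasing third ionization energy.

IE_3 is the cost of taking one more electron from the +2 cation: O²⁺ still has 4 valence electrons; S²⁺ still has 4 valence electrons; Al²⁺ still has 1 valence electron; P²⁺ still has 3 valence electrons.
All are still removing valence electrons, so compare the +2 ions as you would atoms: IE_3 generally rises across a period (higher Z_eff) and falls down a group (larger shell), subject to the usual subshell exceptions.
Valence configurations: O²⁺ [He]2s²2p², S²⁺ [Ne]3s²3p², Al²⁺ [Ne]3s¹, P²⁺ [Ne]3s²3p¹.
Tabulated IE_3 (kJ/mol): O 5300, S 3357, Al 2745, P 2914.
So the third ionization energies run Al < P < S < O.

Al < P < S < O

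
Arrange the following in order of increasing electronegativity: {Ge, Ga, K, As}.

K is in period 4, group 1; Ga is in period 4, group 13; Ge is in period 4, group 14; As is in period 4, group 15.
Smaller atoms with higher effective nuclear charge are more electronegative.
All lie in period 4, so electronegativity increases left to right.
So from lowest to highest: K < Ga < Ge < As.

K < Ga < Ge < As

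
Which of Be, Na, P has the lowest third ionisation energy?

P

Consider each +2 ion: Be²⁺ is the bare [He] core; Na²⁺ is already 1 electron into the core; P²⁺ still has 3 valence electrons.
Breaking into a closed-shell core is much more expensive than removing a leftover valence electron — Na and Be have the largest IE_3 here.
Approximate IE_3 values (kJ/mol): Be 14849, Na 6910, P 2914.
Putting it together, IE_3: P < Na < Be.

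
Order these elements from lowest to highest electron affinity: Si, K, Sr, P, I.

Sr < K < P < Si < I

Adding an electron releases more energy for atoms nearer the top right (short of the noble gases).
Here both period and group differ, so the two effects have to be weighed against each other.
K > Sr: period and group pull opposite ways; the down-group shift dominates (48 vs 5 kJ/mol).
P > K: both effects reinforce here, so P is clearly the higher of the two.
Si > P: this pair runs against the simple trend — see the exception note.
I > Si: the two effects oppose for this pair; the across-period effect wins (295 vs 134 kJ/mol).
Note the exception: Si has a higher electron affinity than P, contrary to the simple trend — adding an electron to P's half-filled 3p³ is unfavourable, so Si (3p²) has the more exothermic EA.
For reference (kJ/mol): Si 134, P 72, K 48, Sr 5, I 295.
So from lowest to highest: Sr < K < P < Si < I.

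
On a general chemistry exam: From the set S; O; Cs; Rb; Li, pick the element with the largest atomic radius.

Cs

Moving right in a period, electrons are added to the same shell under a stronger nuclear pull, so atoms get smaller; moving down, a new shell is opened and atoms get larger.
Here both period and group differ, so the two effects have to be weighed against each other.
S > O: they share group 16; the group trend gives S the larger value.
Li > S: the two effects oppose for this pair; the across-period effect wins (133 vs 103 pm).
Rb > Li: Rb sits below Li in group 1, so the down-group effect alone puts Rb larger.
Cs > Rb: Cs sits below Rb in group 1, so the down-group effect alone puts Cs larger.
For reference (pm): Li 133, O 63, S 103, Rb 210, Cs 232.
The largest atomic radius among these belongs to Cs.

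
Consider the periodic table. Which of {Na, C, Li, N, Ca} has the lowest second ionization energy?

Ca

The second ionization energy removes an electron from the +1 ion. For each element: Na⁺ is the bare [Ne] core; C⁺ still has 3 valence electrons; Li⁺ is the bare [He] core; N⁺ still has 4 valence electrons; Ca⁺ still has 1 valence electron.
Pulling an electron out of a noble-gas core costs far more than removing a remaining valence electron, so Na and Li sit at the high end of IE_2.
Valence configurations: C⁺ [He]2s²2p¹, N⁺ [He]2s²2p², Ca⁺ [Ar]4s¹.
Tabulated IE_2 (kJ/mol): Na 4562, C 2353, Li 7298, N 2856, Ca 1145.
Hence IE_2: Ca < C < N < Na < Li.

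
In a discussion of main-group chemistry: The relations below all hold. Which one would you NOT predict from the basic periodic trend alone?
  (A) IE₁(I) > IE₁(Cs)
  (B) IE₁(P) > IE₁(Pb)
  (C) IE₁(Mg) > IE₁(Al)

The general trend: first ionisation energy increases across a period and decreases down a group.
(A) I (period 5, group 17) vs Cs (period 6, group 1): the stated order agrees with the simple trend.
(B) P (period 3, group 15) vs Pb (period 6, group 14): the stated order agrees with the simple trend.
(C) Mg (period 3, group 2) vs Al (period 3, group 13): the stated order contradicts the simple trend.
The exception is (C): Al's single 3p electron is easier to remove than one from Mg's filled 3s².

(C)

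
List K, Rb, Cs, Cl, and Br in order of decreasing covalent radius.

Across a period the added protons contract the valence shell; down a group each new principal shell makes the atom larger.
Neither a single period nor a single group — weigh both effects.
Br > Cl: they share group 17; the group trend gives Br the larger value.
K > Br: K lies to the left of Br in period 4, so the across-period effect alone puts K larger.
Rb > K: Rb sits below K in group 1, so the down-group effect alone puts Rb larger.
Cs > Rb: they share group 1; the group trend gives Cs the larger value.
Approximate values (pm): Cl 99, K 196, Br 114, Rb 210, Cs 232.
So from largest to smallest: Cs > Rb > K > Br > Cl.

Cs > Rb > K > Br > Cl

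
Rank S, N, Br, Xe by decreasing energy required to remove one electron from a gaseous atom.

N is in period 2, group 15; S is in period 3, group 16; Br is in period 4, group 17; Xe is in period 5, group 18.
IE₁ increases left→right with effective nuclear charge and decreases top→bottom as the valence shell moves farther out.
These sit on a diagonal, where the across-period and down-group effects partly cancel.
Br > S: the two effects oppose for this pair; the across-period effect wins (1140 vs 1000 kJ/mol).
Xe > Br: period and group pull opposite ways; the across-period shift dominates (1170 vs 1140 kJ/mol).
N > Xe: the two effects oppose for this pair; the down-group effect wins (1402 vs 1170 kJ/mol).
Tabulated first ionization energy (kJ/mol): N 1402, S 1000, Br 1140, Xe 1170.
So from highest to lowest: N > Xe > Br > S.

N, Xe, Br, S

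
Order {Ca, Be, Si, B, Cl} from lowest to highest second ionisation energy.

Ca < Si < Be < Cl < B

IE_2 is the cost of taking one more electron from the +1 cation: Ca⁺ still has 1 valence electron; Be⁺ still has 1 valence electron; Si⁺ still has 3 valence electrons; B⁺ still has 2 valence electrons; Cl⁺ still has 6 valence electrons.
All are still removing valence electrons, so compare the +1 ions as you would atoms: IE_2 generally rises across a period (higher Z_eff) and falls down a group (larger shell), subject to the usual subshell exceptions.
Valence configurations: Ca⁺ [Ar]4s¹, Be⁺ [He]2s¹, Si⁺ [Ne]3s²3p¹, B⁺ [He]2s², Cl⁺ [Ne]3s²3p⁴.
Tabulated IE_2 (kJ/mol): Ca 1145, Be 1757, Si 1577, B 2427, Cl 2298.
Putting it together, IE_2: Ca < Si < Be < Cl < B.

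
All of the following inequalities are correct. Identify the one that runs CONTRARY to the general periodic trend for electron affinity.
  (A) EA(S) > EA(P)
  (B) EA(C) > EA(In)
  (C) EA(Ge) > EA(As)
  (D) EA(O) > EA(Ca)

(C)

The general trend: electron affinity increases across a period and decreases down a group.
(A) S (period 3, group 16) vs P (period 3, group 15): the stated order agrees with the simple trend.
(B) C (period 2, group 14) vs In (period 5, group 13): the stated order agrees with the simple trend.
(C) Ge (period 4, group 14) vs As (period 4, group 15): the stated order contradicts the simple trend.
(D) O (period 2, group 16) vs Ca (period 4, group 2): the stated order agrees with the simple trend.
The exception is (C): adding an electron to As's half-filled 4p³ is unfavourable, so Ge (4p²) has the more exothermic EA.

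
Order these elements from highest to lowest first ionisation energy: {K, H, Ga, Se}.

H is in period 1, group 1; K is in period 4, group 1; Ga is in period 4, group 13; Se is in period 4, group 16.
Across a period the outer electron is held more tightly (higher IE₁); down a group it sits in a higher shell, more shielded, and comes off more easily.
Here both period and group differ, so the two effects have to be weighed against each other.
Ga > K: Ga lies to the right of K in period 4, so the across-period effect alone puts Ga higher.
Se > Ga: Se lies to the right of Ga in period 4, so the across-period effect alone puts Se higher.
H > Se: the two effects oppose for this pair; the down-group effect wins (1312 vs 941 kJ/mol).
Tabulated first ionization energy (kJ/mol): H 1312, K 419, Ga 579, Se 941.
So from highest to lowest: H > Se > Ga > K.

H > Se > Ga > K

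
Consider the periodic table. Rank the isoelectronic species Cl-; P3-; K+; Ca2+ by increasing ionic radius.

All of these have 18 electrons, so size is governed by nuclear charge alone: the more protons, the stronger the pull on the same electron cloud, and the smaller the ion.
Nuclear charges: Ca2+ (Z=20), K+ (Z=19), Cl- (Z=17), P3- (Z=15).
Smallest to largest: Ca2+ < K+ < Cl- < P3-.

Ca2+ < K+ < Cl- < P3-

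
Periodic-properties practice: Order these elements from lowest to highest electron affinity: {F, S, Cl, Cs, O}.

Cs < O < S < F < Cl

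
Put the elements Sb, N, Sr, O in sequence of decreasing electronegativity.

O > N > Sb > Sr

N is in period 2, group 15; O is in period 2, group 16; Sr is in period 5, group 2; Sb is in period 5, group 15.
Smaller atoms with higher effective nuclear charge are more electronegative.
These span different periods and groups, so the two trends combine.
Sb > Sr: Sb lies to the right of Sr in period 5, so the across-period effect alone puts Sb higher.
N > Sb: N sits above Sb in group 15, so the down-group effect alone puts N higher.
O > N: O lies to the right of N in period 2, so the across-period effect alone puts O higher.
For reference (Pauling): N 3.04, O 3.44, Sr 0.95, Sb 2.05.
So from highest to lowest: O > N > Sb > Sr.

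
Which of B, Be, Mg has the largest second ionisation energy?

IE_2 is the cost of taking one more electron from the +1 cation: B⁺ still has 2 valence electrons; Be⁺ still has 1 valence electron; Mg⁺ still has 1 valence electron.
All are still removing valence electrons, so compare the +1 ions as you would atoms: IE_2 generally rises across a period (higher Z_eff) and falls down a group (larger shell), subject to the usual subshell exceptions.
Valence configurations: B⁺ [He]2s², Be⁺ [He]2s¹, Mg⁺ [Ne]3s¹.
Approximate IE_2 values (kJ/mol): B 2427, Be 1757, Mg 1451.
Hence IE_2: Mg < Be < B.

B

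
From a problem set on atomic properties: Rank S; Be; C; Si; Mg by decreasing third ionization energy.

Be > Mg > C > S > Si

The third ionization energy removes an electron from the +2 ion. For each element: S²⁺ still has 4 valence electrons; Be²⁺ is the bare [He] core; C²⁺ still has 2 valence electrons; Si²⁺ still has 2 valence electrons; Mg²⁺ is the bare [Ne] core.
Core electrons are held far more tightly than valence electrons, so Mg and Be top the IE_3 order.
Valence configurations: S²⁺ [Ne]3s²3p², C²⁺ [He]2s², Si²⁺ [Ne]3s².
Tabulated IE_3 (kJ/mol): S 3357, Be 14849, C 4620, Si 3232, Mg 7733.
Overall IE_3 order: Si < S < C < Mg < Be.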